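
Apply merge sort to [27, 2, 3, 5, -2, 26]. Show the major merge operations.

Divide and conquer:
  Merge [2] + [3] -> [2, 3]
  Merge [27] + [2, 3] -> [2, 3, 27]
  Merge [-2] + [26] -> [-2, 26]
  Merge [5] + [-2, 26] -> [-2, 5, 26]
  Merge [2, 3, 27] + [-2, 5, 26] -> [-2, 2, 3, 5, 26, 27]


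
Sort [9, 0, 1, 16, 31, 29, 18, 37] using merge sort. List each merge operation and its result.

Divide and conquer:
  Merge [9] + [0] -> [0, 9]
  Merge [1] + [16] -> [1, 16]
  Merge [0, 9] + [1, 16] -> [0, 1, 9, 16]
  Merge [31] + [29] -> [29, 31]
  Merge [18] + [37] -> [18, 37]
  Merge [29, 31] + [18, 37] -> [18, 29, 31, 37]
  Merge [0, 1, 9, 16] + [18, 29, 31, 37] -> [0, 1, 9, 16, 18, 29, 31, 37]


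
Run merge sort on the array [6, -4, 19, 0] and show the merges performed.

Divide and conquer:
  Merge [6] + [-4] -> [-4, 6]
  Merge [19] + [0] -> [0, 19]
  Merge [-4, 6] + [0, 19] -> [-4, 0, 6, 19]


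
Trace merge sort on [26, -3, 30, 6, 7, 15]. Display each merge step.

Divide and conquer:
  Merge [-3] + [30] -> [-3, 30]
  Merge [26] + [-3, 30] -> [-3, 26, 30]
  Merge [7] + [15] -> [7, 15]
  Merge [6] + [7, 15] -> [6, 7, 15]
  Merge [-3, 26, 30] + [6, 7, 15] -> [-3, 6, 7, 15, 26, 30]


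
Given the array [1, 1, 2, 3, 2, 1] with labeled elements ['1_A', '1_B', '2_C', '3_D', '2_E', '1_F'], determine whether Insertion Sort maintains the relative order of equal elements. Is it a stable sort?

Trace Insertion Sort on the labeled array (the key is the number; the letter only tracks identity):
  Insert 1_B at index 1: [1_A, 1_B, 2_C, 3_D, 2_E, 1_F]
  Insert 2_C at index 2: [1_A, 1_B, 2_C, 3_D, 2_E, 1_F]
  Insert 3_D at index 3: [1_A, 1_B, 2_C, 3_D, 2_E, 1_F]
  Insert 2_E at index 3: [1_A, 1_B, 2_C, 2_E, 3_D, 1_F]
  Insert 1_F at index 2: [1_A, 1_B, 1_F, 2_C, 2_E, 3_D]
Final order: [1_A, 1_B, 1_F, 2_C, 2_E, 3_D]
Equal keys:
  value 1: originally 1_A, 1_B, 1_F; after sorting 1_A, 1_B, 1_F -> order preserved
  value 2: originally 2_C, 2_E; after sorting 2_C, 2_E -> order preserved
All equal keys kept their original relative order. Insertion Sort is stable: elements are shifted only while they are strictly greater than the key, so a key is inserted after any equal elements already placed.
Answer: Stable


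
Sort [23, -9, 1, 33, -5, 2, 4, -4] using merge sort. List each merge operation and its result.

Divide and conquer:
  Merge [23] + [-9] -> [-9, 23]
  Merge [1] + [33] -> [1, 33]
  Merge [-9, 23] + [1, 33] -> [-9, 1, 23, 33]
  Merge [-5] + [2] -> [-5, 2]
  Merge [4] + [-4] -> [-4, 4]
  Merge [-5, 2] + [-4, 4] -> [-5, -4, 2, 4]
  Merge [-9, 1, 23, 33] + [-5, -4, 2, 4] -> [-9, -5, -4, 1, 2, 4, 23, 33]


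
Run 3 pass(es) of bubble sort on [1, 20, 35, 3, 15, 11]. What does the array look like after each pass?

After pass 1: [1, 20, 3, 15, 11, 35] (3 swaps)
After pass 2: [1, 3, 15, 11, 20, 35] (3 swaps)
After pass 3: [1, 3, 11, 15, 20, 35] (1 swaps)
Total swaps: 7


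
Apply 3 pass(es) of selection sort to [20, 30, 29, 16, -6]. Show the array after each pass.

Pass 1: Select minimum -6 at index 4, swap -> [-6, 30, 29, 16, 20]
Pass 2: Select minimum 16 at index 3, swap -> [-6, 16, 29, 30, 20]
Pass 3: Select minimum 20 at index 4, swap -> [-6, 16, 20, 30, 29]


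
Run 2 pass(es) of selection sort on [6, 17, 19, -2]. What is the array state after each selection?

Pass 1: Select minimum -2 at index 3, swap -> [-2, 17, 19, 6]
Pass 2: Select minimum 6 at index 3, swap -> [-2, 6, 19, 17]


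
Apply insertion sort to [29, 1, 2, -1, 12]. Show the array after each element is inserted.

First element 29 is already 'sorted'
Insert 1: shifted 1 elements -> [1, 29, 2, -1, 12]
Insert 2: shifted 1 elements -> [1, 2, 29, -1, 12]
Insert -1: shifted 3 elements -> [-1, 1, 2, 29, 12]
Insert 12: shifted 1 elements -> [-1, 1, 2, 12, 29]


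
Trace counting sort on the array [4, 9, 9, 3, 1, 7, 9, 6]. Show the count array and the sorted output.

Count array: [0, 1, 0, 1, 1, 0, 1, 1, 0, 3]
(count[i] = number of elements equal to i)
Cumulative count: [0, 1, 1, 2, 3, 3, 4, 5, 5, 8]
Sorted: [1, 3, 4, 6, 7, 9, 9, 9]


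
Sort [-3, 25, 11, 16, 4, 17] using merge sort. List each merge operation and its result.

Divide and conquer:
  Merge [25] + [11] -> [11, 25]
  Merge [-3] + [11, 25] -> [-3, 11, 25]
  Merge [4] + [17] -> [4, 17]
  Merge [16] + [4, 17] -> [4, 16, 17]
  Merge [-3, 11, 25] + [4, 16, 17] -> [-3, 4, 11, 16, 17, 25]


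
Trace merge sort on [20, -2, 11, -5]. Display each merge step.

Divide and conquer:
  Merge [20] + [-2] -> [-2, 20]
  Merge [11] + [-5] -> [-5, 11]
  Merge [-2, 20] + [-5, 11] -> [-5, -2, 11, 20]


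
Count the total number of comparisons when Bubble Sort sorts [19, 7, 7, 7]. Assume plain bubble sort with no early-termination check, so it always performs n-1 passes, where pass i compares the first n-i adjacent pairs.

Pass 1: compare adjacent pairs (0,1)..(2,3) = 3 comparison(s), 3 swap(s) -> [7, 7, 7, 19]
Pass 2: compare adjacent pairs (0,1)..(1,2) = 2 comparison(s), 0 swap(s) -> [7, 7, 7, 19]
Pass 3: compare adjacent pairs (0,1)..(0,1) = 1 comparison(s), 0 swap(s) -> [7, 7, 7, 19]
Total comparisons: 3 + 2 + 1 = 6


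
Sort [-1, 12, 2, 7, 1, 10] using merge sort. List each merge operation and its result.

Divide and conquer:
  Merge [12] + [2] -> [2, 12]
  Merge [-1] + [2, 12] -> [-1, 2, 12]
  Merge [1] + [10] -> [1, 10]
  Merge [7] + [1, 10] -> [1, 7, 10]
  Merge [-1, 2, 12] + [1, 7, 10] -> [-1, 1, 2, 7, 10, 12]


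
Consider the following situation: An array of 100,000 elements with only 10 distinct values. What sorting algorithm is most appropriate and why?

Best choice: 3-way quicksort or Counting sort
Reason: 3-way (Dutch national flag) partitioning groups every copy of the pivot together, so with only d=10 distinct keys quicksort finishes in O(n log d) expected time, which is effectively linear; counting sort runs in O(n + k) where k is the size of the key range (not the number of distinct values), so it is linear when the 10 values are integers drawn from a small known range


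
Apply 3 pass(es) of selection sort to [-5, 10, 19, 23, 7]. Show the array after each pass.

Pass 1: Select minimum -5 at index 0, swap -> [-5, 10, 19, 23, 7]
Pass 2: Select minimum 7 at index 4, swap -> [-5, 7, 19, 23, 10]
Pass 3: Select minimum 10 at index 4, swap -> [-5, 7, 10, 23, 19]


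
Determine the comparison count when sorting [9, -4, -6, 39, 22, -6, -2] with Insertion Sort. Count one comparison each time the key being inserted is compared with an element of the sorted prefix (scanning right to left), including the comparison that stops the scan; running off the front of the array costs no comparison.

Insert -4: 9 > -4 (shift), reached front = 1 comparison(s) -> [-4, 9, -6, 39, 22, -6, -2]
Insert -6: 9 > -6 (shift), -4 > -6 (shift), reached front = 2 comparison(s) -> [-6, -4, 9, 39, 22, -6, -2]
Insert 39: 9 <= 39 (stop) = 1 comparison(s) -> [-6, -4, 9, 39, 22, -6, -2]
Insert 22: 39 > 22 (shift), 9 <= 22 (stop) = 2 comparison(s) -> [-6, -4, 9, 22, 39, -6, -2]
Insert -6: 39 > -6 (shift), 22 > -6 (shift), 9 > -6 (shift), -4 > -6 (shift), -6 <= -6 (stop) = 5 comparison(s) -> [-6, -6, -4, 9, 22, 39, -2]
Insert -2: 39 > -2 (shift), 22 > -2 (shift), 9 > -2 (shift), -4 <= -2 (stop) = 4 comparison(s) -> [-6, -6, -4, -2, 9, 22, 39]
Total comparisons: 1 + 2 + 1 + 2 + 5 + 4 = 15


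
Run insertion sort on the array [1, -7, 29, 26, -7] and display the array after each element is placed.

First element 1 is already 'sorted'
Insert -7: shifted 1 elements -> [-7, 1, 29, 26, -7]
Insert 29: shifted 0 elements -> [-7, 1, 29, 26, -7]
Insert 26: shifted 1 elements -> [-7, 1, 26, 29, -7]
Insert -7: shifted 3 elements -> [-7, -7, 1, 26, 29]


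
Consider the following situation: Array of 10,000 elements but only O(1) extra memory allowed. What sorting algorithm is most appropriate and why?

Best choice: Heapsort
Reason: Heapsort rearranges the array in place using O(1) auxiliary space and still guarantees O(n log n) time; quicksort partitions in place but needs Theta(log n) stack space for recursion (O(n) in the worst case), and mergesort requires O(n) auxiliary space


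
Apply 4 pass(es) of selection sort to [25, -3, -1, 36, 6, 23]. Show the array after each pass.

Pass 1: Select minimum -3 at index 1, swap -> [-3, 25, -1, 36, 6, 23]
Pass 2: Select minimum -1 at index 2, swap -> [-3, -1, 25, 36, 6, 23]
Pass 3: Select minimum 6 at index 4, swap -> [-3, -1, 6, 36, 25, 23]
Pass 4: Select minimum 23 at index 5, swap -> [-3, -1, 6, 23, 25, 36]


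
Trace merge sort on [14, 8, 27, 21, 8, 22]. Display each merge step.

Divide and conquer:
  Merge [8] + [27] -> [8, 27]
  Merge [14] + [8, 27] -> [8, 14, 27]
  Merge [8] + [22] -> [8, 22]
  Merge [21] + [8, 22] -> [8, 21, 22]
  Merge [8, 14, 27] + [8, 21, 22] -> [8, 8, 14, 21, 22, 27]


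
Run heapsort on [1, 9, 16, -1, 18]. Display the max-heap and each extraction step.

Build heap: [18, 9, 16, -1, 1]
Extract 18: [16, 9, 1, -1, 18]
Extract 16: [9, -1, 1, 16, 18]
Extract 9: [1, -1, 9, 16, 18]
Extract 1: [-1, 1, 9, 16, 18]


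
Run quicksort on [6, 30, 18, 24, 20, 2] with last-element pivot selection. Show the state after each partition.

Partition 1: pivot=2 at index 0 -> [2, 30, 18, 24, 20, 6]
Partition 2: pivot=6 at index 1 -> [2, 6, 18, 24, 20, 30]
Partition 3: pivot=30 at index 5 -> [2, 6, 18, 24, 20, 30]
Partition 4: pivot=20 at index 3 -> [2, 6, 18, 20, 24, 30]


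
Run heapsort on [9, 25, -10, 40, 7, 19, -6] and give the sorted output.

Build heap: [40, 25, 19, 9, 7, -10, -6]
Extract 40: [25, 9, 19, -6, 7, -10, 40]
Extract 25: [19, 9, -10, -6, 7, 25, 40]
Extract 19: [9, 7, -10, -6, 19, 25, 40]
Extract 9: [7, -6, -10, 9, 19, 25, 40]
Extract 7: [-6, -10, 7, 9, 19, 25, 40]
Extract -6: [-10, -6, 7, 9, 19, 25, 40]


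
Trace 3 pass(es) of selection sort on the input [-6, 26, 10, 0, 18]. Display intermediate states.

Pass 1: Select minimum -6 at index 0, swap -> [-6, 26, 10, 0, 18]
Pass 2: Select minimum 0 at index 3, swap -> [-6, 0, 10, 26, 18]
Pass 3: Select minimum 10 at index 2, swap -> [-6, 0, 10, 26, 18]


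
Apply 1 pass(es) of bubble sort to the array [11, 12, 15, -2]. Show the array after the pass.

After pass 1: [11, 12, -2, 15] (1 swaps)
Total swaps: 1


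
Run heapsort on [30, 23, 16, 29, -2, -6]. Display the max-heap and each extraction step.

Build heap: [30, 29, 16, 23, -2, -6]
Extract 30: [29, 23, 16, -6, -2, 30]
Extract 29: [23, -2, 16, -6, 29, 30]
Extract 23: [16, -2, -6, 23, 29, 30]
Extract 16: [-2, -6, 16, 23, 29, 30]
Extract -2: [-6, -2, 16, 23, 29, 30]


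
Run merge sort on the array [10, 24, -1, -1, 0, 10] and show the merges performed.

Divide and conquer:
  Merge [24] + [-1] -> [-1, 24]
  Merge [10] + [-1, 24] -> [-1, 10, 24]
  Merge [0] + [10] -> [0, 10]
  Merge [-1] + [0, 10] -> [-1, 0, 10]
  Merge [-1, 10, 24] + [-1, 0, 10] -> [-1, -1, 0, 10, 10, 24]


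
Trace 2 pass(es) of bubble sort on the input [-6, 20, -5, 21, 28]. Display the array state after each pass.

After pass 1: [-6, -5, 20, 21, 28] (1 swaps)
After pass 2: [-6, -5, 20, 21, 28] (0 swaps)
Total swaps: 1


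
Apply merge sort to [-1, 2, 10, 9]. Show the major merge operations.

Divide and conquer:
  Merge [-1] + [2] -> [-1, 2]
  Merge [10] + [9] -> [9, 10]
  Merge [-1, 2] + [9, 10] -> [-1, 2, 9, 10]


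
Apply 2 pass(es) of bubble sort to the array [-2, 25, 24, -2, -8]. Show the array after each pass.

After pass 1: [-2, 24, -2, -8, 25] (3 swaps)
After pass 2: [-2, -2, -8, 24, 25] (2 swaps)
Total swaps: 5


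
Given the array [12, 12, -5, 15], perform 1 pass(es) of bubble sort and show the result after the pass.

After pass 1: [12, -5, 12, 15] (1 swaps)
Total swaps: 1


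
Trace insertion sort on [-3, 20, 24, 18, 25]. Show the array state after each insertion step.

First element -3 is already 'sorted'
Insert 20: shifted 0 elements -> [-3, 20, 24, 18, 25]
Insert 24: shifted 0 elements -> [-3, 20, 24, 18, 25]
Insert 18: shifted 2 elements -> [-3, 18, 20, 24, 25]
Insert 25: shifted 0 elements -> [-3, 18, 20, 24, 25]


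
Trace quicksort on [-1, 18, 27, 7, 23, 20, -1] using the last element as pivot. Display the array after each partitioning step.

Partition 1: pivot=-1 at index 1 -> [-1, -1, 27, 7, 23, 20, 18]
Partition 2: pivot=18 at index 3 -> [-1, -1, 7, 18, 23, 20, 27]
Partition 3: pivot=27 at index 6 -> [-1, -1, 7, 18, 23, 20, 27]
Partition 4: pivot=20 at index 4 -> [-1, -1, 7, 18, 20, 23, 27]


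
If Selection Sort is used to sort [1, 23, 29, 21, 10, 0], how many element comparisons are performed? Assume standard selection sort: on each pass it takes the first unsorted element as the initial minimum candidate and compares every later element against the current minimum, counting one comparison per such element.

Pass 1: scan indices 1..5 for the minimum = 5 comparison(s); min is 0, place at index 0 -> [0, 23, 29, 21, 10, 1]
Pass 2: scan indices 2..5 for the minimum = 4 comparison(s); min is 1, place at index 1 -> [0, 1, 29, 21, 10, 23]
Pass 3: scan indices 3..5 for the minimum = 3 comparison(s); min is 10, place at index 2 -> [0, 1, 10, 21, 29, 23]
Pass 4: scan indices 4..5 for the minimum = 2 comparison(s); min is 21, place at index 3 -> [0, 1, 10, 21, 29, 23]
Pass 5: scan indices 5..5 for the minimum = 1 comparison(s); min is 23, place at index 4 -> [0, 1, 10, 21, 23, 29]
Selection sort always scans the whole unsorted suffix, so the count is (n-1) + (n-2) + ... + 1 = n(n-1)/2 = 6*5/2 = 15 regardless of the input order.
Total comparisons: 5 + 4 + 3 + 2 + 1 = 15


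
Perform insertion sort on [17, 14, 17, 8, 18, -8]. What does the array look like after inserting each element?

First element 17 is already 'sorted'
Insert 14: shifted 1 elements -> [14, 17, 17, 8, 18, -8]
Insert 17: shifted 0 elements -> [14, 17, 17, 8, 18, -8]
Insert 8: shifted 3 elements -> [8, 14, 17, 17, 18, -8]
Insert 18: shifted 0 elements -> [8, 14, 17, 17, 18, -8]
Insert -8: shifted 5 elements -> [-8, 8, 14, 17, 17, 18]


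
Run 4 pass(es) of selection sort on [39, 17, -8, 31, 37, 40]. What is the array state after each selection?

Pass 1: Select minimum -8 at index 2, swap -> [-8, 17, 39, 31, 37, 40]
Pass 2: Select minimum 17 at index 1, swap -> [-8, 17, 39, 31, 37, 40]
Pass 3: Select minimum 31 at index 3, swap -> [-8, 17, 31, 39, 37, 40]
Pass 4: Select minimum 37 at index 4, swap -> [-8, 17, 31, 37, 39, 40]


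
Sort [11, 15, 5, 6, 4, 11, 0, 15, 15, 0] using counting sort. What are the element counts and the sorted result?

Count array: [2, 0, 0, 0, 1, 1, 1, 0, 0, 0, 0, 2, 0, 0, 0, 3]
(count[i] = number of elements equal to i)
Cumulative count: [2, 2, 2, 2, 3, 4, 5, 5, 5, 5, 5, 7, 7, 7, 7, 10]
Sorted: [0, 0, 4, 5, 6, 11, 11, 15, 15, 15]


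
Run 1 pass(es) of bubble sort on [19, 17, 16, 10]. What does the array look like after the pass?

After pass 1: [17, 16, 10, 19] (3 swaps)
Total swaps: 3


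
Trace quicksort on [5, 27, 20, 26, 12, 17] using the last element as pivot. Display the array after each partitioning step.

Partition 1: pivot=17 at index 2 -> [5, 12, 17, 26, 27, 20]
Partition 2: pivot=12 at index 1 -> [5, 12, 17, 26, 27, 20]
Partition 3: pivot=20 at index 3 -> [5, 12, 17, 20, 27, 26]
Partition 4: pivot=26 at index 4 -> [5, 12, 17, 20, 26, 27]


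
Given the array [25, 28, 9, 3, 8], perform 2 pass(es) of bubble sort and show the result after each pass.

After pass 1: [25, 9, 3, 8, 28] (3 swaps)
After pass 2: [9, 3, 8, 25, 28] (3 swaps)
Total swaps: 6


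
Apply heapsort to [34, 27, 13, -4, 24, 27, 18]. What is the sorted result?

Build heap: [34, 27, 27, -4, 24, 13, 18]
Extract 34: [27, 24, 27, -4, 18, 13, 34]
Extract 27: [27, 24, 13, -4, 18, 27, 34]
Extract 27: [24, 18, 13, -4, 27, 27, 34]
Extract 24: [18, -4, 13, 24, 27, 27, 34]
Extract 18: [13, -4, 18, 24, 27, 27, 34]
Extract 13: [-4, 13, 18, 24, 27, 27, 34]


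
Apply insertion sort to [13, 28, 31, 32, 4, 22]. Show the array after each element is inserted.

First element 13 is already 'sorted'
Insert 28: shifted 0 elements -> [13, 28, 31, 32, 4, 22]
Insert 31: shifted 0 elements -> [13, 28, 31, 32, 4, 22]
Insert 32: shifted 0 elements -> [13, 28, 31, 32, 4, 22]
Insert 4: shifted 4 elements -> [4, 13, 28, 31, 32, 22]
Insert 22: shifted 3 elements -> [4, 13, 22, 28, 31, 32]


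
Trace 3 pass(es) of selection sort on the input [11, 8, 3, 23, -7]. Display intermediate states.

Pass 1: Select minimum -7 at index 4, swap -> [-7, 8, 3, 23, 11]
Pass 2: Select minimum 3 at index 2, swap -> [-7, 3, 8, 23, 11]
Pass 3: Select minimum 8 at index 2, swap -> [-7, 3, 8, 23, 11]


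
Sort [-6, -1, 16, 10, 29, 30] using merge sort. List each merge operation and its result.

Divide and conquer:
  Merge [-1] + [16] -> [-1, 16]
  Merge [-6] + [-1, 16] -> [-6, -1, 16]
  Merge [29] + [30] -> [29, 30]
  Merge [10] + [29, 30] -> [10, 29, 30]
  Merge [-6, -1, 16] + [10, 29, 30] -> [-6, -1, 10, 16, 29, 30]


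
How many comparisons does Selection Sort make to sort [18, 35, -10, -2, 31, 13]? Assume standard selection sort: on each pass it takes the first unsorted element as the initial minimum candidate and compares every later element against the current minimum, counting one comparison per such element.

Pass 1: scan indices 1..5 for the minimum = 5 comparison(s); min is -10, place at index 0 -> [-10, 35, 18, -2, 31, 13]
Pass 2: scan indices 2..5 for the minimum = 4 comparison(s); min is -2, place at index 1 -> [-10, -2, 18, 35, 31, 13]
Pass 3: scan indices 3..5 for the minimum = 3 comparison(s); min is 13, place at index 2 -> [-10, -2, 13, 35, 31, 18]
Pass 4: scan indices 4..5 for the minimum = 2 comparison(s); min is 18, place at index 3 -> [-10, -2, 13, 18, 31, 35]
Pass 5: scan indices 5..5 for the minimum = 1 comparison(s); min is 31, place at index 4 -> [-10, -2, 13, 18, 31, 35]
Selection sort always scans the whole unsorted suffix, so the count is (n-1) + (n-2) + ... + 1 = n(n-1)/2 = 6*5/2 = 15 regardless of the input order.
Total comparisons: 5 + 4 + 3 + 2 + 1 = 15


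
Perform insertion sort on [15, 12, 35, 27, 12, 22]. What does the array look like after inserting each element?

First element 15 is already 'sorted'
Insert 12: shifted 1 elements -> [12, 15, 35, 27, 12, 22]
Insert 35: shifted 0 elements -> [12, 15, 35, 27, 12, 22]
Insert 27: shifted 1 elements -> [12, 15, 27, 35, 12, 22]
Insert 12: shifted 3 elements -> [12, 12, 15, 27, 35, 22]
Insert 22: shifted 2 elements -> [12, 12, 15, 22, 27, 35]


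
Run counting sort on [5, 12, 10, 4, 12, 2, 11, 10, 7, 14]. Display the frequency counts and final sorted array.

Count array: [0, 0, 1, 0, 1, 1, 0, 1, 0, 0, 2, 1, 2, 0, 1]
(count[i] = number of elements equal to i)
Cumulative count: [0, 0, 1, 1, 2, 3, 3, 4, 4, 4, 6, 7, 9, 9, 10]
Sorted: [2, 4, 5, 7, 10, 10, 11, 12, 12, 14]


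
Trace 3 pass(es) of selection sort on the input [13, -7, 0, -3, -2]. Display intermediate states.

Pass 1: Select minimum -7 at index 1, swap -> [-7, 13, 0, -3, -2]
Pass 2: Select minimum -3 at index 3, swap -> [-7, -3, 0, 13, -2]
Pass 3: Select minimum -2 at index 4, swap -> [-7, -3, -2, 13, 0]


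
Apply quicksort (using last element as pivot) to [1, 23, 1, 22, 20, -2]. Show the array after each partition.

Partition 1: pivot=-2 at index 0 -> [-2, 23, 1, 22, 20, 1]
Partition 2: pivot=1 at index 2 -> [-2, 1, 1, 22, 20, 23]
Partition 3: pivot=23 at index 5 -> [-2, 1, 1, 22, 20, 23]
Partition 4: pivot=20 at index 3 -> [-2, 1, 1, 20, 22, 23]


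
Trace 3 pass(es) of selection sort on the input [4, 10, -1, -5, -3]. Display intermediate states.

Pass 1: Select minimum -5 at index 3, swap -> [-5, 10, -1, 4, -3]
Pass 2: Select minimum -3 at index 4, swap -> [-5, -3, -1, 4, 10]
Pass 3: Select minimum -1 at index 2, swap -> [-5, -3, -1, 4, 10]


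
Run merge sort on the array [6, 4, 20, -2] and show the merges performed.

Divide and conquer:
  Merge [6] + [4] -> [4, 6]
  Merge [20] + [-2] -> [-2, 20]
  Merge [4, 6] + [-2, 20] -> [-2, 4, 6, 20]


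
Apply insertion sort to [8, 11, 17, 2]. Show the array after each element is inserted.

First element 8 is already 'sorted'
Insert 11: shifted 0 elements -> [8, 11, 17, 2]
Insert 17: shifted 0 elements -> [8, 11, 17, 2]
Insert 2: shifted 3 elements -> [2, 8, 11, 17]


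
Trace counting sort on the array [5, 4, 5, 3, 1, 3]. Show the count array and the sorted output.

Count array: [0, 1, 0, 2, 1, 2]
(count[i] = number of elements equal to i)
Cumulative count: [0, 1, 1, 3, 4, 6]
Sorted: [1, 3, 3, 4, 5, 5]


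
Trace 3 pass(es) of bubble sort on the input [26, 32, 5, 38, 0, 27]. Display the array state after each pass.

After pass 1: [26, 5, 32, 0, 27, 38] (3 swaps)
After pass 2: [5, 26, 0, 27, 32, 38] (3 swaps)
After pass 3: [5, 0, 26, 27, 32, 38] (1 swaps)
Total swaps: 7


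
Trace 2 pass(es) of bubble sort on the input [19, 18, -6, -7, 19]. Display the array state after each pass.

After pass 1: [18, -6, -7, 19, 19] (3 swaps)
After pass 2: [-6, -7, 18, 19, 19] (2 swaps)
Total swaps: 5


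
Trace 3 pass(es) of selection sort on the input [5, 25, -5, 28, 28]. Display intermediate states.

Pass 1: Select minimum -5 at index 2, swap -> [-5, 25, 5, 28, 28]
Pass 2: Select minimum 5 at index 2, swap -> [-5, 5, 25, 28, 28]
Pass 3: Select minimum 25 at index 2, swap -> [-5, 5, 25, 28, 28]


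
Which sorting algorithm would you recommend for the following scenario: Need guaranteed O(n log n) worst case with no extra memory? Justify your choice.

Best choice: Heapsort
Reason: Heapsort is O(n log n) worst case and sorts in-place; quicksort can degrade to O(n^2)


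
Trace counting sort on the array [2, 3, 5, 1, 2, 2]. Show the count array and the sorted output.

Count array: [0, 1, 3, 1, 0, 1]
(count[i] = number of elements equal to i)
Cumulative count: [0, 1, 4, 5, 5, 6]
Sorted: [1, 2, 2, 2, 3, 5]


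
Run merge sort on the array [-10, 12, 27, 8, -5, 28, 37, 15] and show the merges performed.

Divide and conquer:
  Merge [-10] + [12] -> [-10, 12]
  Merge [27] + [8] -> [8, 27]
  Merge [-10, 12] + [8, 27] -> [-10, 8, 12, 27]
  Merge [-5] + [28] -> [-5, 28]
  Merge [37] + [15] -> [15, 37]
  Merge [-5, 28] + [15, 37] -> [-5, 15, 28, 37]
  Merge [-10, 8, 12, 27] + [-5, 15, 28, 37] -> [-10, -5, 8, 12, 15, 27, 28, 37]


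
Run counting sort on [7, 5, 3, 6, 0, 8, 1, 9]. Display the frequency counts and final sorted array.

Count array: [1, 1, 0, 1, 0, 1, 1, 1, 1, 1]
(count[i] = number of elements equal to i)
Cumulative count: [1, 2, 2, 3, 3, 4, 5, 6, 7, 8]
Sorted: [0, 1, 3, 5, 6, 7, 8, 9]


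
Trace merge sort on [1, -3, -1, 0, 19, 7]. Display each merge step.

Divide and conquer:
  Merge [-3] + [-1] -> [-3, -1]
  Merge [1] + [-3, -1] -> [-3, -1, 1]
  Merge [19] + [7] -> [7, 19]
  Merge [0] + [7, 19] -> [0, 7, 19]
  Merge [-3, -1, 1] + [0, 7, 19] -> [-3, -1, 0, 1, 7, 19]


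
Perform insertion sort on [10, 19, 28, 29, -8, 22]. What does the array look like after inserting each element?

First element 10 is already 'sorted'
Insert 19: shifted 0 elements -> [10, 19, 28, 29, -8, 22]
Insert 28: shifted 0 elements -> [10, 19, 28, 29, -8, 22]
Insert 29: shifted 0 elements -> [10, 19, 28, 29, -8, 22]
Insert -8: shifted 4 elements -> [-8, 10, 19, 28, 29, 22]
Insert 22: shifted 2 elements -> [-8, 10, 19, 22, 28, 29]


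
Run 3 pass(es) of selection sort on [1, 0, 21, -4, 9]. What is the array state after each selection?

Pass 1: Select minimum -4 at index 3, swap -> [-4, 0, 21, 1, 9]
Pass 2: Select minimum 0 at index 1, swap -> [-4, 0, 21, 1, 9]
Pass 3: Select minimum 1 at index 3, swap -> [-4, 0, 1, 21, 9]


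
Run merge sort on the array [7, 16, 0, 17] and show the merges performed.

Divide and conquer:
  Merge [7] + [16] -> [7, 16]
  Merge [0] + [17] -> [0, 17]
  Merge [7, 16] + [0, 17] -> [0, 7, 16, 17]


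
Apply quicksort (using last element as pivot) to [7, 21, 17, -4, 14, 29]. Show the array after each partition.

Partition 1: pivot=29 at index 5 -> [7, 21, 17, -4, 14, 29]
Partition 2: pivot=14 at index 2 -> [7, -4, 14, 21, 17, 29]
Partition 3: pivot=-4 at index 0 -> [-4, 7, 14, 21, 17, 29]
Partition 4: pivot=17 at index 3 -> [-4, 7, 14, 17, 21, 29]


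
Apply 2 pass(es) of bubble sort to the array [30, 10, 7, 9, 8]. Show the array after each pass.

After pass 1: [10, 7, 9, 8, 30] (4 swaps)
After pass 2: [7, 9, 8, 10, 30] (3 swaps)
Total swaps: 7


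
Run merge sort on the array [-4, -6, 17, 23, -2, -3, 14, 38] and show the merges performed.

Divide and conquer:
  Merge [-4] + [-6] -> [-6, -4]
  Merge [17] + [23] -> [17, 23]
  Merge [-6, -4] + [17, 23] -> [-6, -4, 17, 23]
  Merge [-2] + [-3] -> [-3, -2]
  Merge [14] + [38] -> [14, 38]
  Merge [-3, -2] + [14, 38] -> [-3, -2, 14, 38]
  Merge [-6, -4, 17, 23] + [-3, -2, 14, 38] -> [-6, -4, -3, -2, 14, 17, 23, 38]


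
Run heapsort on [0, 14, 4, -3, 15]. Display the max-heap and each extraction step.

Build heap: [15, 14, 4, -3, 0]
Extract 15: [14, 0, 4, -3, 15]
Extract 14: [4, 0, -3, 14, 15]
Extract 4: [0, -3, 4, 14, 15]
Extract 0: [-3, 0, 4, 14, 15]


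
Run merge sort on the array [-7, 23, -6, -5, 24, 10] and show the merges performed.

Divide and conquer:
  Merge [23] + [-6] -> [-6, 23]
  Merge [-7] + [-6, 23] -> [-7, -6, 23]
  Merge [24] + [10] -> [10, 24]
  Merge [-5] + [10, 24] -> [-5, 10, 24]
  Merge [-7, -6, 23] + [-5, 10, 24] -> [-7, -6, -5, 10, 23, 24]


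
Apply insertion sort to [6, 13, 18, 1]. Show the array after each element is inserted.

First element 6 is already 'sorted'
Insert 13: shifted 0 elements -> [6, 13, 18, 1]
Insert 18: shifted 0 elements -> [6, 13, 18, 1]
Insert 1: shifted 3 elements -> [1, 6, 13, 18]


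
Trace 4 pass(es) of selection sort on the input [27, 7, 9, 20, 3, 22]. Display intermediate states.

Pass 1: Select minimum 3 at index 4, swap -> [3, 7, 9, 20, 27, 22]
Pass 2: Select minimum 7 at index 1, swap -> [3, 7, 9, 20, 27, 22]
Pass 3: Select minimum 9 at index 2, swap -> [3, 7, 9, 20, 27, 22]
Pass 4: Select minimum 20 at index 3, swap -> [3, 7, 9, 20, 27, 22]


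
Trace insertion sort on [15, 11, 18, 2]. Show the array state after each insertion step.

First element 15 is already 'sorted'
Insert 11: shifted 1 elements -> [11, 15, 18, 2]
Insert 18: shifted 0 elements -> [11, 15, 18, 2]
Insert 2: shifted 3 elements -> [2, 11, 15, 18]


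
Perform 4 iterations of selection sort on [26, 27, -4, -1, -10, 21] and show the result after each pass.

Pass 1: Select minimum -10 at index 4, swap -> [-10, 27, -4, -1, 26, 21]
Pass 2: Select minimum -4 at index 2, swap -> [-10, -4, 27, -1, 26, 21]
Pass 3: Select minimum -1 at index 3, swap -> [-10, -4, -1, 27, 26, 21]
Pass 4: Select minimum 21 at index 5, swap -> [-10, -4, -1, 21, 26, 27]


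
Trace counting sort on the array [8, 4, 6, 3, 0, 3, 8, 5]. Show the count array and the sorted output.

Count array: [1, 0, 0, 2, 1, 1, 1, 0, 2]
(count[i] = number of elements equal to i)
Cumulative count: [1, 1, 1, 3, 4, 5, 6, 6, 8]
Sorted: [0, 3, 3, 4, 5, 6, 8, 8]


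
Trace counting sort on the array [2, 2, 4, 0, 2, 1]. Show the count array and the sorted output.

Count array: [1, 1, 3, 0, 1]
(count[i] = number of elements equal to i)
Cumulative count: [1, 2, 5, 5, 6]
Sorted: [0, 1, 2, 2, 2, 4]


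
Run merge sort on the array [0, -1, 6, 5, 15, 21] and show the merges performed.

Divide and conquer:
  Merge [-1] + [6] -> [-1, 6]
  Merge [0] + [-1, 6] -> [-1, 0, 6]
  Merge [15] + [21] -> [15, 21]
  Merge [5] + [15, 21] -> [5, 15, 21]
  Merge [-1, 0, 6] + [5, 15, 21] -> [-1, 0, 5, 6, 15, 21]


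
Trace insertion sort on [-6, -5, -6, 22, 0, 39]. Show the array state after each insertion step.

First element -6 is already 'sorted'
Insert -5: shifted 0 elements -> [-6, -5, -6, 22, 0, 39]
Insert -6: shifted 1 elements -> [-6, -6, -5, 22, 0, 39]
Insert 22: shifted 0 elements -> [-6, -6, -5, 22, 0, 39]
Insert 0: shifted 1 elements -> [-6, -6, -5, 0, 22, 39]
Insert 39: shifted 0 elements -> [-6, -6, -5, 0, 22, 39]


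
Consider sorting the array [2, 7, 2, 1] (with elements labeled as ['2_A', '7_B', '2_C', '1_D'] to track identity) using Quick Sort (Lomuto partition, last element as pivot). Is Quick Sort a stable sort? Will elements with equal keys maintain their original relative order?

Trace Quick Sort on the labeled array (the key is the number; the letter only tracks identity):
  Partition indices 0..3 around pivot 1_D -> [1_D, 7_B, 2_C, 2_A]
  Partition indices 1..3 around pivot 2_A -> [1_D, 2_C, 2_A, 7_B]
Final order: [1_D, 2_C, 2_A, 7_B]
Equal keys:
  value 2: originally 2_A, 2_C; after sorting 2_C, 2_A -> order changed
Equal keys were reordered, so Quick Sort is not stable: partition swaps elements across long distances and can reorder equal keys. (One such input is enough; an unstable sort may happen to preserve order on other inputs, but it gives no guarantee.)
Answer: Not stable


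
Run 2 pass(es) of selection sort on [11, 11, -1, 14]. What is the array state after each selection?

Pass 1: Select minimum -1 at index 2, swap -> [-1, 11, 11, 14]
Pass 2: Select minimum 11 at index 1, swap -> [-1, 11, 11, 14]


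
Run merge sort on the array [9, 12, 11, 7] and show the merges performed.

Divide and conquer:
  Merge [9] + [12] -> [9, 12]
  Merge [11] + [7] -> [7, 11]
  Merge [9, 12] + [7, 11] -> [7, 9, 11, 12]


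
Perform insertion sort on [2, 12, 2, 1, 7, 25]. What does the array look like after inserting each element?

First element 2 is already 'sorted'
Insert 12: shifted 0 elements -> [2, 12, 2, 1, 7, 25]
Insert 2: shifted 1 elements -> [2, 2, 12, 1, 7, 25]
Insert 1: shifted 3 elements -> [1, 2, 2, 12, 7, 25]
Insert 7: shifted 1 elements -> [1, 2, 2, 7, 12, 25]
Insert 25: shifted 0 elements -> [1, 2, 2, 7, 12, 25]


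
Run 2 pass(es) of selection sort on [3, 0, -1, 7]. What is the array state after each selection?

Pass 1: Select minimum -1 at index 2, swap -> [-1, 0, 3, 7]
Pass 2: Select minimum 0 at index 1, swap -> [-1, 0, 3, 7]


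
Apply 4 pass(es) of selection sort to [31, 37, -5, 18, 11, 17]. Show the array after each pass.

Pass 1: Select minimum -5 at index 2, swap -> [-5, 37, 31, 18, 11, 17]
Pass 2: Select minimum 11 at index 4, swap -> [-5, 11, 31, 18, 37, 17]
Pass 3: Select minimum 17 at index 5, swap -> [-5, 11, 17, 18, 37, 31]
Pass 4: Select minimum 18 at index 3, swap -> [-5, 11, 17, 18, 37, 31]


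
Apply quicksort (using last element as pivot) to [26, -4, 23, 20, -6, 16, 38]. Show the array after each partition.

Partition 1: pivot=38 at index 6 -> [26, -4, 23, 20, -6, 16, 38]
Partition 2: pivot=16 at index 2 -> [-4, -6, 16, 20, 26, 23, 38]
Partition 3: pivot=-6 at index 0 -> [-6, -4, 16, 20, 26, 23, 38]
Partition 4: pivot=23 at index 4 -> [-6, -4, 16, 20, 23, 26, 38]


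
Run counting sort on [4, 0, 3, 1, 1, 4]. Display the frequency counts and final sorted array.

Count array: [1, 2, 0, 1, 2]
(count[i] = number of elements equal to i)
Cumulative count: [1, 3, 3, 4, 6]
Sorted: [0, 1, 1, 3, 4, 4]


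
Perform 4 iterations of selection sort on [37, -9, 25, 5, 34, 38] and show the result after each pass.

Pass 1: Select minimum -9 at index 1, swap -> [-9, 37, 25, 5, 34, 38]
Pass 2: Select minimum 5 at index 3, swap -> [-9, 5, 25, 37, 34, 38]
Pass 3: Select minimum 25 at index 2, swap -> [-9, 5, 25, 37, 34, 38]
Pass 4: Select minimum 34 at index 4, swap -> [-9, 5, 25, 34, 37, 38]


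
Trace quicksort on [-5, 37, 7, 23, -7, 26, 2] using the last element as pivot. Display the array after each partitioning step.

Partition 1: pivot=2 at index 2 -> [-5, -7, 2, 23, 37, 26, 7]
Partition 2: pivot=-7 at index 0 -> [-7, -5, 2, 23, 37, 26, 7]
Partition 3: pivot=7 at index 3 -> [-7, -5, 2, 7, 37, 26, 23]
Partition 4: pivot=23 at index 4 -> [-7, -5, 2, 7, 23, 26, 37]
Partition 5: pivot=37 at index 6 -> [-7, -5, 2, 7, 23, 26, 37]


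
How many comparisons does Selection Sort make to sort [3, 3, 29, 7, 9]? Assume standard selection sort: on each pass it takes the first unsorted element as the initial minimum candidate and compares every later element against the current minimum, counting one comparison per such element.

Pass 1: scan indices 1..4 for the minimum = 4 comparison(s); min is 3, place at index 0 -> [3, 3, 29, 7, 9]
Pass 2: scan indices 2..4 for the minimum = 3 comparison(s); min is 3, place at index 1 -> [3, 3, 29, 7, 9]
Pass 3: scan indices 3..4 for the minimum = 2 comparison(s); min is 7, place at index 2 -> [3, 3, 7, 29, 9]
Pass 4: scan indices 4..4 for the minimum = 1 comparison(s); min is 9, place at index 3 -> [3, 3, 7, 9, 29]
Selection sort always scans the whole unsorted suffix, so the count is (n-1) + (n-2) + ... + 1 = n(n-1)/2 = 5*4/2 = 10 regardless of the input order.
Total comparisons: 4 + 3 + 2 + 1 = 10


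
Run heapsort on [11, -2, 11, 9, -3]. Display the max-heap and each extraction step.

Build heap: [11, 9, 11, -2, -3]
Extract 11: [11, 9, -3, -2, 11]
Extract 11: [9, -2, -3, 11, 11]
Extract 9: [-2, -3, 9, 11, 11]
Extract -2: [-3, -2, 9, 11, 11]


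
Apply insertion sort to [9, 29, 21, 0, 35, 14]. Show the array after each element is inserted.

First element 9 is already 'sorted'
Insert 29: shifted 0 elements -> [9, 29, 21, 0, 35, 14]
Insert 21: shifted 1 elements -> [9, 21, 29, 0, 35, 14]
Insert 0: shifted 3 elements -> [0, 9, 21, 29, 35, 14]
Insert 35: shifted 0 elements -> [0, 9, 21, 29, 35, 14]
Insert 14: shifted 3 elements -> [0, 9, 14, 21, 29, 35]


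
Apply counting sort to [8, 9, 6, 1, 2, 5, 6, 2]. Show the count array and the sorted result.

Count array: [0, 1, 2, 0, 0, 1, 2, 0, 1, 1]
(count[i] = number of elements equal to i)
Cumulative count: [0, 1, 3, 3, 3, 4, 6, 6, 7, 8]
Sorted: [1, 2, 2, 5, 6, 6, 8, 9]


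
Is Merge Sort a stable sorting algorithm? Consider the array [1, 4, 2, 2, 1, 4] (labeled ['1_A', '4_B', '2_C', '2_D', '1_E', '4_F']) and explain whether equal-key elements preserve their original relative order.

Trace Merge Sort on the labeled array (the key is the number; the letter only tracks identity):
  Merge [4_B] + [2_C] -> [2_C, 4_B]
  Merge [1_A] + [2_C, 4_B] -> [1_A, 2_C, 4_B]
  Merge [1_E] + [4_F] -> [1_E, 4_F]
  Merge [2_D] + [1_E, 4_F] -> [1_E, 2_D, 4_F]
  Merge [1_A, 2_C, 4_B] + [1_E, 2_D, 4_F] -> [1_A, 1_E, 2_C, 2_D, 4_B, 4_F]
Final order: [1_A, 1_E, 2_C, 2_D, 4_B, 4_F]
Equal keys:
  value 1: originally 1_A, 1_E; after sorting 1_A, 1_E -> order preserved
  value 2: originally 2_C, 2_D; after sorting 2_C, 2_D -> order preserved
  value 4: originally 4_B, 4_F; after sorting 4_B, 4_F -> order preserved
All equal keys kept their original relative order. Merge Sort is stable: when the heads of the two halves are equal the merge takes from the left half first.
Answer: Stable


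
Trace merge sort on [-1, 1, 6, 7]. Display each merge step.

Divide and conquer:
  Merge [-1] + [1] -> [-1, 1]
  Merge [6] + [7] -> [6, 7]
  Merge [-1, 1] + [6, 7] -> [-1, 1, 6, 7]


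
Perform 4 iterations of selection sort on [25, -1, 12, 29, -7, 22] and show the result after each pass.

Pass 1: Select minimum -7 at index 4, swap -> [-7, -1, 12, 29, 25, 22]
Pass 2: Select minimum -1 at index 1, swap -> [-7, -1, 12, 29, 25, 22]
Pass 3: Select minimum 12 at index 2, swap -> [-7, -1, 12, 29, 25, 22]
Pass 4: Select minimum 22 at index 5, swap -> [-7, -1, 12, 22, 25, 29]


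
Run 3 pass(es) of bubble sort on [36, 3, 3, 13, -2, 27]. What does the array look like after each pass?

After pass 1: [3, 3, 13, -2, 27, 36] (5 swaps)
After pass 2: [3, 3, -2, 13, 27, 36] (1 swaps)
After pass 3: [3, -2, 3, 13, 27, 36] (1 swaps)
Total swaps: 7


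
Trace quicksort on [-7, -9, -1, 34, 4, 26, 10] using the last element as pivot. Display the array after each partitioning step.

Partition 1: pivot=10 at index 4 -> [-7, -9, -1, 4, 10, 26, 34]
Partition 2: pivot=4 at index 3 -> [-7, -9, -1, 4, 10, 26, 34]
Partition 3: pivot=-1 at index 2 -> [-7, -9, -1, 4, 10, 26, 34]
Partition 4: pivot=-9 at index 0 -> [-9, -7, -1, 4, 10, 26, 34]
Partition 5: pivot=34 at index 6 -> [-9, -7, -1, 4, 10, 26, 34]


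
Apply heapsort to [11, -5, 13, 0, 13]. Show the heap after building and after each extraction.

Build heap: [13, 11, 13, 0, -5]
Extract 13: [13, 11, -5, 0, 13]
Extract 13: [11, 0, -5, 13, 13]
Extract 11: [0, -5, 11, 13, 13]
Extract 0: [-5, 0, 11, 13, 13]


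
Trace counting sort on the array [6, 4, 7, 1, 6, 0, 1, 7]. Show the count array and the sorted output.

Count array: [1, 2, 0, 0, 1, 0, 2, 2]
(count[i] = number of elements equal to i)
Cumulative count: [1, 3, 3, 3, 4, 4, 6, 8]
Sorted: [0, 1, 1, 4, 6, 6, 7, 7]


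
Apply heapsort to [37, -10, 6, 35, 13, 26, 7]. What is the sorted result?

Build heap: [37, 35, 26, -10, 13, 6, 7]
Extract 37: [35, 13, 26, -10, 7, 6, 37]
Extract 35: [26, 13, 6, -10, 7, 35, 37]
Extract 26: [13, 7, 6, -10, 26, 35, 37]
Extract 13: [7, -10, 6, 13, 26, 35, 37]
Extract 7: [6, -10, 7, 13, 26, 35, 37]
Extract 6: [-10, 6, 7, 13, 26, 35, 37]


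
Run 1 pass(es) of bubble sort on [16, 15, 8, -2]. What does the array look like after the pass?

After pass 1: [15, 8, -2, 16] (3 swaps)
Total swaps: 3


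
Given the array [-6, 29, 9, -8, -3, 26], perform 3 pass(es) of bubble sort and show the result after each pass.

After pass 1: [-6, 9, -8, -3, 26, 29] (4 swaps)
After pass 2: [-6, -8, -3, 9, 26, 29] (2 swaps)
After pass 3: [-8, -6, -3, 9, 26, 29] (1 swaps)
Total swaps: 7


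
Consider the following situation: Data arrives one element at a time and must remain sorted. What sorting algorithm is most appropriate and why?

Best choice: Insertion sort
Reason: Insertion sort naturally handles online/streaming input by inserting each new element into sorted position


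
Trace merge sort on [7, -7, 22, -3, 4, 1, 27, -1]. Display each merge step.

Divide and conquer:
  Merge [7] + [-7] -> [-7, 7]
  Merge [22] + [-3] -> [-3, 22]
  Merge [-7, 7] + [-3, 22] -> [-7, -3, 7, 22]
  Merge [4] + [1] -> [1, 4]
  Merge [27] + [-1] -> [-1, 27]
  Merge [1, 4] + [-1, 27] -> [-1, 1, 4, 27]
  Merge [-7, -3, 7, 22] + [-1, 1, 4, 27] -> [-7, -3, -1, 1, 4, 7, 22, 27]


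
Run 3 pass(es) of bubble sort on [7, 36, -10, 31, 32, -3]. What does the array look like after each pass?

After pass 1: [7, -10, 31, 32, -3, 36] (4 swaps)
After pass 2: [-10, 7, 31, -3, 32, 36] (2 swaps)
After pass 3: [-10, 7, -3, 31, 32, 36] (1 swaps)
Total swaps: 7


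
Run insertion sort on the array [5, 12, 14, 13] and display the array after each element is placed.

First element 5 is already 'sorted'
Insert 12: shifted 0 elements -> [5, 12, 14, 13]
Insert 14: shifted 0 elements -> [5, 12, 14, 13]
Insert 13: shifted 1 elements -> [5, 12, 13, 14]


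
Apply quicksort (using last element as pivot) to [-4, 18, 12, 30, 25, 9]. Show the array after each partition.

Partition 1: pivot=9 at index 1 -> [-4, 9, 12, 30, 25, 18]
Partition 2: pivot=18 at index 3 -> [-4, 9, 12, 18, 25, 30]
Partition 3: pivot=30 at index 5 -> [-4, 9, 12, 18, 25, 30]


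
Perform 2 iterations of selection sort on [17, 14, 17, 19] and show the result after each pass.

Pass 1: Select minimum 14 at index 1, swap -> [14, 17, 17, 19]
Pass 2: Select minimum 17 at index 1, swap -> [14, 17, 17, 19]


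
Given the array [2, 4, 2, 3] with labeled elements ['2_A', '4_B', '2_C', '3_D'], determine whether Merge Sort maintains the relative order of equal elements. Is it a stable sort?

Trace Merge Sort on the labeled array (the key is the number; the letter only tracks identity):
  Merge [2_A] + [4_B] -> [2_A, 4_B]
  Merge [2_C] + [3_D] -> [2_C, 3_D]
  Merge [2_A, 4_B] + [2_C, 3_D] -> [2_A, 2_C, 3_D, 4_B]
Final order: [2_A, 2_C, 3_D, 4_B]
Equal keys:
  value 2: originally 2_A, 2_C; after sorting 2_A, 2_C -> order preserved
All equal keys kept their original relative order. Merge Sort is stable: when the heads of the two halves are equal the merge takes from the left half first.
Answer: Stable


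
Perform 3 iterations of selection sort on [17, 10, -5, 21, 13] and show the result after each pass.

Pass 1: Select minimum -5 at index 2, swap -> [-5, 10, 17, 21, 13]
Pass 2: Select minimum 10 at index 1, swap -> [-5, 10, 17, 21, 13]
Pass 3: Select minimum 13 at index 4, swap -> [-5, 10, 13, 21, 17]
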